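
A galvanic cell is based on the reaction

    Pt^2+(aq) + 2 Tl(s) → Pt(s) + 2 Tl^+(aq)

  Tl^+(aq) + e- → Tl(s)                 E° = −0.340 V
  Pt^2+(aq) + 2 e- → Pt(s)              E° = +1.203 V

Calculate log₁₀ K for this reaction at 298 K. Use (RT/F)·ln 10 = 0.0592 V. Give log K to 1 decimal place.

The Pt²⁺/Pt couple is reduced (cathode); E°cell = +1.203 − (−0.340) = +1.543 V with n = 2.
At equilibrium E = 0, so log K = nE°cell / 0.0592 = (2)(+1.543) / 0.0592 = 52.1.

log K = 52.1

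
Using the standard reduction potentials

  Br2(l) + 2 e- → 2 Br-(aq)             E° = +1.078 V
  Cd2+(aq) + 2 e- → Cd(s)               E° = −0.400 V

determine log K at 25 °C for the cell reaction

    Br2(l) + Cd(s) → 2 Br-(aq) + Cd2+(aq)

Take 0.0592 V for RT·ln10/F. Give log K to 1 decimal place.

log K = 49.9

The Br₂/Br⁻ couple is reduced (cathode); E°cell = +1.078 − (−0.400) = +1.478 V with n = 2.
At equilibrium E = 0, so log K = nE°cell / 0.0592 = (2)(+1.478) / 0.0592 = 49.9.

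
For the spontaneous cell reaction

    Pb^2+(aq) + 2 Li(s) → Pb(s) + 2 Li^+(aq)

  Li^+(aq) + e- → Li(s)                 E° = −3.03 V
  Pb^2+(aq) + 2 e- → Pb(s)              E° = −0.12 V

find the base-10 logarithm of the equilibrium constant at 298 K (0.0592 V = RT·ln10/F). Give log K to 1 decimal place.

The Pb²⁺/Pb couple is reduced (cathode); E°cell = −0.12 − (−3.03) = +2.91 V with n = 2.
At equilibrium E = 0, so log K = nE°cell / 0.0592 = (2)(+2.91) / 0.0592 = 98.3.

log K = 98.3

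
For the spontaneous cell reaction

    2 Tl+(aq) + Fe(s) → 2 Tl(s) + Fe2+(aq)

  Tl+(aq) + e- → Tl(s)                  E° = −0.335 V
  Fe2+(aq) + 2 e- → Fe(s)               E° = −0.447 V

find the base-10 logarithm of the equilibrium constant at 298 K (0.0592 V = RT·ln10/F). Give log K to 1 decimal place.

The Tl⁺/Tl couple is reduced (cathode); E°cell = −0.335 − (−0.447) = +0.112 V with n = 2.
At equilibrium E = 0, so log K = nE°cell / 0.0592 = (2)(+0.112) / 0.0592 = 3.8.

log K = 3.8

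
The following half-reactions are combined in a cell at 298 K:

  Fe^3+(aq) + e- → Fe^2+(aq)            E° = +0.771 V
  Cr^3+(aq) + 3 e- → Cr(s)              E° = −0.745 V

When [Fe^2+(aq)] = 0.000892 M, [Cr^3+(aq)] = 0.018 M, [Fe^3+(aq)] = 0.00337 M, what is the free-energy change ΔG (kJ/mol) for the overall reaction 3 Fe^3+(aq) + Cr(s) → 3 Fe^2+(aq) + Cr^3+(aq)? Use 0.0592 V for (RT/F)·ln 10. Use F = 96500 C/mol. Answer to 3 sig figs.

−459 kJ/mol

With Fe³⁺/Fe²⁺ reduced at the cathode, E°cell = +0.771 − (−0.745) = +1.516 V and n = 3.
Here Q = ([Fe^2+(aq)]^3·[Cr^3+(aq)]) / [Fe^3+(aq)]^3 = 0.000334 (log Q = −3.477), giving E = +1.516 − (0.0592/3)·(−3.477) = +1.5846 V.
ΔG = −nFE = −(3)(96500)(+1.5846) J/mol = −459 kJ/mol.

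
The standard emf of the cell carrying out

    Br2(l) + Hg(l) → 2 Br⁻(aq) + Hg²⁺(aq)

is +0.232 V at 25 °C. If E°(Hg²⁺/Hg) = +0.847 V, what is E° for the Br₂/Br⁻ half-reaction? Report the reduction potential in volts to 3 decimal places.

+1.079 V

In the reaction as written the Br₂/Br⁻ couple is reduced (cathode) and Hg²⁺/Hg is oxidized (anode), so E°cell = E°(Br₂/Br⁻) − E°(Hg²⁺/Hg).
E°(Br₂/Br⁻) = E°cell + E°(anode) = +0.232 + (+0.847) = +1.079 V.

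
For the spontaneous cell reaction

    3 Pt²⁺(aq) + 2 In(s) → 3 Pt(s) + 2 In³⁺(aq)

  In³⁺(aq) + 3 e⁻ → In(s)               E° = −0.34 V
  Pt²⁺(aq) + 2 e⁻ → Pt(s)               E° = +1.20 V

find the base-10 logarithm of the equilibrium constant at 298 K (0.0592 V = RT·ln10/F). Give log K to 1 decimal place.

The Pt²⁺/Pt couple is reduced (cathode); E°cell = +1.20 − (−0.34) = +1.54 V with n = 6.
At equilibrium E = 0, so log K = nE°cell / 0.0592 = (6)(+1.54) / 0.0592 = 156.1.

log K = 156.1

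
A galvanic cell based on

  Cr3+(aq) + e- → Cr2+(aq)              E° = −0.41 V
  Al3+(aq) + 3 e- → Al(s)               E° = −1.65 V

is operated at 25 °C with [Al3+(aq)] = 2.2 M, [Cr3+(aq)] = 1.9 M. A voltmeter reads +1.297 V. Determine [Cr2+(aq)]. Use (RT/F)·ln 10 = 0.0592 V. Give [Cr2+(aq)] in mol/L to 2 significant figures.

With Cr³⁺/Cr²⁺ at the cathode and Al³⁺/Al at the anode, E°cell = −0.41 − (−1.65) = +1.24 V (n = 3).
Rearranging E = E° − (0.0592/n)·log Q gives log Q = 3(+1.24 − (+1.297))/0.0592 = −2.889.
The balanced reaction is 3 Cr3+(aq) + Al(s) → 3 Cr2+(aq) + Al3+(aq), so Q = ([Cr2+(aq)]^3·[Al3+(aq)]) / [Cr3+(aq)]^3.
Substituting the known concentrations and solving, log [Cr2+(aq)] = −0.798 and [Cr2+(aq)] = 0.16 M.

0.16 M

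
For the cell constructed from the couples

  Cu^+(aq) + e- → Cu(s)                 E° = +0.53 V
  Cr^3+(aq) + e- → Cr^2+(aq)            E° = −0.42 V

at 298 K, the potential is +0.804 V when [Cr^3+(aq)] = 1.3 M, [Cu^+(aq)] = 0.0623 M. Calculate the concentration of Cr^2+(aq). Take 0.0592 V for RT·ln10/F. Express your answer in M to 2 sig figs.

0.071 M

With Cu⁺/Cu at the cathode and Cr³⁺/Cr²⁺ at the anode, E°cell = +0.53 − (−0.42) = +0.95 V (n = 1).
From the Nernst equation, log Q = n(E° − E)/0.0592 = 1·(+0.95 − (+0.804))/0.0592 = 2.466.
The balanced reaction is Cu^+(aq) + Cr^2+(aq) → Cu(s) + Cr^3+(aq), so Q = [Cr^3+(aq)] / ([Cu^+(aq)]·[Cr^2+(aq)]).
Substituting the known concentrations and solving, log [Cr^2+(aq)] = −1.147 and [Cr^2+(aq)] = 0.071 M.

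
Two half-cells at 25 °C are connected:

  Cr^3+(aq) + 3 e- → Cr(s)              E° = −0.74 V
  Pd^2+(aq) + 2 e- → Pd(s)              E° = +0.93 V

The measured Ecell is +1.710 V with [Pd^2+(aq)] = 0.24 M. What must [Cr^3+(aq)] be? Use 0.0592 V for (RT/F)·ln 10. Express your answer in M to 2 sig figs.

The Pd²⁺/Pd couple has the larger reduction potential, so it is the cathode: E°cell = +0.93 − (−0.74) = +1.67 V and n = 6.
From the Nernst equation, log Q = n(E° − E)/0.0592 = 6·(+1.67 − (+1.710))/0.0592 = −4.054.
Balancing electrons gives 3 Pd^2+(aq) + 2 Cr(s) → 3 Pd(s) + 2 Cr^3+(aq); thus Q = [Cr^3+(aq)]^2 / [Pd^2+(aq)]^3.
Isolating [Cr^3+(aq)] in Q = 10^{−4.054} yields log [Cr^3+(aq)] = −2.957, i.e. 0.0011 M.

0.0011 M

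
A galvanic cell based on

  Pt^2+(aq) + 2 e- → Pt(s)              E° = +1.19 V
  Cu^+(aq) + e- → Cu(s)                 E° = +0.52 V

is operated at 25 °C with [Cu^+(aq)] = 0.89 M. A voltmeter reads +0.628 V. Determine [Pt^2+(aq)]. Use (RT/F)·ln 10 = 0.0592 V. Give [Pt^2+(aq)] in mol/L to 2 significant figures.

0.030 M

Pt²⁺/Pt is the cathode (higher E°); E°cell = +1.19 − (+0.52) = +0.67 V with n = 2.
From the Nernst equation, log Q = n(E° − E)/0.0592 = 2·(+0.67 − (+0.628))/0.0592 = 1.419.
Balancing electrons gives Pt^2+(aq) + 2 Cu(s) → Pt(s) + 2 Cu^+(aq); thus Q = [Cu^+(aq)]^2 / [Pt^2+(aq)].
Solving for the unknown gives log [Pt^2+(aq)] = −1.520, so [Pt^2+(aq)] ≈ 0.030 M.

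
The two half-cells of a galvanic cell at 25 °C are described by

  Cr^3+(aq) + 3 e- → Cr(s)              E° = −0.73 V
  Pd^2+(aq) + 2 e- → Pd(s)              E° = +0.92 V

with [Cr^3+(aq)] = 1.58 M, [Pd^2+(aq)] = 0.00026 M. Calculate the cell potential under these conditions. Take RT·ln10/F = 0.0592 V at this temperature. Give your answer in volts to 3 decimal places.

+1.540 V

The Pd²⁺/Pd couple has the more positive E°, so it is the cathode; Cr³⁺/Cr is the anode.
E°cell = E°cat − E°an = +0.92 − (−0.73) = +1.65 V; n = 6.
Balancing gives 3 Pd^2+(aq) + 2 Cr(s) → 3 Pd(s) + 2 Cr^3+(aq); hence Q = [Cr^3+(aq)]^2 / [Pd^2+(aq)]^3 = 1.42×10^11 (log Q = 11.152).
Applying E = E° − (RT ln10/nF)·log Q gives +1.65 − (0.0592/6)(11.152) = +1.540 V.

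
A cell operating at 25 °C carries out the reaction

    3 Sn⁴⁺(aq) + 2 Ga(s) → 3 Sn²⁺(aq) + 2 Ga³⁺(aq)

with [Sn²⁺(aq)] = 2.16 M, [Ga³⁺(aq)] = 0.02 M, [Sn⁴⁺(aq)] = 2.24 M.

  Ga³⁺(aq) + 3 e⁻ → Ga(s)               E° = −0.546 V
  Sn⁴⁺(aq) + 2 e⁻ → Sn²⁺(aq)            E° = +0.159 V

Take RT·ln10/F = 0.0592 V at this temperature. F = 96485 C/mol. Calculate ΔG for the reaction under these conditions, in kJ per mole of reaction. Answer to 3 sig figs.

−428 kJ/mol

With Sn⁴⁺/Sn²⁺ reduced at the cathode, E°cell = +0.159 − (−0.546) = +0.705 V and n = 6.
Q = ([Sn²⁺(aq)]^3·[Ga³⁺(aq)]^2) / [Sn⁴⁺(aq)]^3 = 0.000359, so log Q = −3.445 and E = +0.705 − (0.0592/6)(−3.445) = +0.7390 V.
Then ΔG = −nFE = −6 × 96485 × +0.7390 J/mol = −428 kJ/mol.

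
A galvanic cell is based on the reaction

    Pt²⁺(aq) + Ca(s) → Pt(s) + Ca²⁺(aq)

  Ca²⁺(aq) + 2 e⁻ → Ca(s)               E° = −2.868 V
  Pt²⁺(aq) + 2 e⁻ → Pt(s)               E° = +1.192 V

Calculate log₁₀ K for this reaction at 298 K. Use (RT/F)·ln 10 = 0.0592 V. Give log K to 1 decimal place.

log K = 137.2

The Pt²⁺/Pt couple is reduced (cathode); E°cell = +1.192 − (−2.868) = +4.060 V with n = 2.
At equilibrium E = 0, so log K = nE°cell / 0.0592 = (2)(+4.060) / 0.0592 = 137.2.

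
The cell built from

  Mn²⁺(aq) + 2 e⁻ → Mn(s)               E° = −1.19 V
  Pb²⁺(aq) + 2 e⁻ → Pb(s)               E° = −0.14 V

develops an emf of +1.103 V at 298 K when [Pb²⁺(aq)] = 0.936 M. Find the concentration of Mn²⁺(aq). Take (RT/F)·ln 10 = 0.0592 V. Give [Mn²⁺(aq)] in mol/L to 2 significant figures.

0.015 M

With Pb²⁺/Pb at the cathode and Mn²⁺/Mn at the anode, E°cell = −0.14 − (−1.19) = +1.05 V (n = 2).
Rearranging E = E° − (0.0592/n)·log Q gives log Q = 2(+1.05 − (+1.103))/0.0592 = −1.791.
The balanced reaction is Pb²⁺(aq) + Mn(s) → Pb(s) + Mn²⁺(aq), so Q = [Mn²⁺(aq)] / [Pb²⁺(aq)].
Solving for the unknown gives log [Mn²⁺(aq)] = −1.820, so [Mn²⁺(aq)] ≈ 0.015 M.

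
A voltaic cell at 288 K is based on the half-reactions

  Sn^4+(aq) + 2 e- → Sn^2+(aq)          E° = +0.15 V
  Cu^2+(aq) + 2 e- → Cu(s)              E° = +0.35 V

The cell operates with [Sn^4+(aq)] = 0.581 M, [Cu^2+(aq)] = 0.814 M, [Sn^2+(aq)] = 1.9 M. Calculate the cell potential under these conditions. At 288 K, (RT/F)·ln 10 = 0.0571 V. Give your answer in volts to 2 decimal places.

+0.21 V

Since E°(Cu²⁺/Cu) > E°(Sn⁴⁺/Sn²⁺), Cu²⁺/Cu serves as the cathode.
The standard potential is +0.35 − (+0.15) = +0.20 V and the balanced reaction transfers n = 2 electrons.
The balanced reaction is Cu^2+(aq) + Sn^2+(aq) → Cu(s) + Sn^4+(aq), so Q = [Sn^4+(aq)] / ([Cu^2+(aq)]·[Sn^2+(aq)]) = 0.376 and log Q = −0.425.
Applying E = E° − (RT ln10/nF)·log Q gives +0.20 − (0.0571/2)(−0.425) = +0.21 V.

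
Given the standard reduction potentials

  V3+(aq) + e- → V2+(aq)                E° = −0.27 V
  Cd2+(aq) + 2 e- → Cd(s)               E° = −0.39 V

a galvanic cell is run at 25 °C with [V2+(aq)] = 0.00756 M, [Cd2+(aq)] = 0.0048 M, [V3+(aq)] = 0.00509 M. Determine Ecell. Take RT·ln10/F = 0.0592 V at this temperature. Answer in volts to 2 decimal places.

V³⁺/V²⁺ is reduced (cathode, E° = −0.27 V) and Cd²⁺/Cd is oxidized (anode).
E°cell = −0.27 − (−0.39) = +0.12 V, with n = 2 electrons transferred.
For the overall reaction 2 V3+(aq) + Cd(s) → 2 V2+(aq) + Cd2+(aq), Q = ([V2+(aq)]^2·[Cd2+(aq)]) / [V3+(aq)]^2 = 0.0106, giving log Q = −1.975.
E = E° − (0.0592/n)·log Q = +0.12 − (0.0592/2)(−1.975) = +0.18 V.

+0.18 V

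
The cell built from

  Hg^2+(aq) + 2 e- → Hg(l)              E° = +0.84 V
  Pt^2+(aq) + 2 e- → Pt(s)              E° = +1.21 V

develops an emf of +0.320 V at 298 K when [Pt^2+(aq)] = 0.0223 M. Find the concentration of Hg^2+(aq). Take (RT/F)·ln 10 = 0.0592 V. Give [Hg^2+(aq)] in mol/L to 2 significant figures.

1.1 M

Pt²⁺/Pt is the cathode (higher E°); E°cell = +1.21 − (+0.84) = +0.37 V with n = 2.
Since E = E° − (0.0592/n)·log Q, log Q = n(E° − E)/0.0592 = 1.689.
For Pt^2+(aq) + Hg(l) → Pt(s) + Hg^2+(aq), the reaction quotient is Q = [Hg^2+(aq)] / [Pt^2+(aq)].
Solving for the unknown gives log [Hg^2+(aq)] = 0.037, so [Hg^2+(aq)] ≈ 1.1 M.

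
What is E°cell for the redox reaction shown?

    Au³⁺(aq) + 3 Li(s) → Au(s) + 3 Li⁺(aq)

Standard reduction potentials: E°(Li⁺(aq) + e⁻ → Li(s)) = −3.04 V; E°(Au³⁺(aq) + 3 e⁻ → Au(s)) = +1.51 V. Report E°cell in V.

In the reaction as written, Au³⁺(aq) is reduced (cathode) and Li⁺(aq) is produced by oxidation at the anode.
E°cell = E°(cathode) − E°(anode) = +1.51 − (−3.04) = +4.55 V.

+4.55 V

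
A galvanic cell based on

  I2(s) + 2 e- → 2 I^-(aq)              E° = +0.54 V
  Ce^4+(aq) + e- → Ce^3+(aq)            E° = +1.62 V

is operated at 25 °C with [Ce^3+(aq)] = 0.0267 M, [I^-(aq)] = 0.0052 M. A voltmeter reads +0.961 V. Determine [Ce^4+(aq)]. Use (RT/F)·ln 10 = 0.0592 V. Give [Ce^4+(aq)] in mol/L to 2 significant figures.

With Ce⁴⁺/Ce³⁺ at the cathode and I₂/I⁻ at the anode, E°cell = +1.62 − (+0.54) = +1.08 V (n = 2).
From the Nernst equation, log Q = n(E° − E)/0.0592 = 2·(+1.08 − (+0.961))/0.0592 = 4.020.
For 2 Ce^4+(aq) + 2 I^-(aq) → 2 Ce^3+(aq) + I2(s), the reaction quotient is Q = [Ce^3+(aq)]^2 / ([Ce^4+(aq)]^2·[I^-(aq)]^2).
Substituting the known concentrations and solving, log [Ce^4+(aq)] = −1.299 and [Ce^4+(aq)] = 0.050 M.

0.050 M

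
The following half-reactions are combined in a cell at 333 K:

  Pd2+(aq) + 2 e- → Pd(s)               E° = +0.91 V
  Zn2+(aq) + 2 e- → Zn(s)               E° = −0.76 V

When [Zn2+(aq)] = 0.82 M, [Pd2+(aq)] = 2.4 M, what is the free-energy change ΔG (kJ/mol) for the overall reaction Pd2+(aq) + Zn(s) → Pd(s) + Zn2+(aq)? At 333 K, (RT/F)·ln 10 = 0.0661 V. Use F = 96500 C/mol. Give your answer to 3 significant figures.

The standard cell potential is +0.91 − (−0.76) = +1.67 V, with n = 2 electrons in the balanced equation.
The reaction quotient is [Zn2+(aq)] / [Pd2+(aq)] = 0.342; by Nernst, E = +1.67 − (0.0661/2)(−0.466) = +1.6854 V.
ΔG = −nFE = −(2)(96500)(+1.6854) J/mol = −325 kJ/mol.

−325 kJ/mol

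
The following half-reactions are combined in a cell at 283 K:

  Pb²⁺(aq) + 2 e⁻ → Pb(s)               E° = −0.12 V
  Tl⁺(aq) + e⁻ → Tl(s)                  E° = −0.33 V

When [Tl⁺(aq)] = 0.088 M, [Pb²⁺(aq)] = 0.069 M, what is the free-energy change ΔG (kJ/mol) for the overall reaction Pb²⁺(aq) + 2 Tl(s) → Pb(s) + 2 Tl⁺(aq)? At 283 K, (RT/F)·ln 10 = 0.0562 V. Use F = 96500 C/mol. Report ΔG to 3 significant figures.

−45.7 kJ/mol

With Pb²⁺/Pb reduced at the cathode, E°cell = −0.12 − (−0.33) = +0.21 V and n = 2.
Here Q = [Tl⁺(aq)]^2 / [Pb²⁺(aq)] = 0.112 (log Q = −0.950), giving E = +0.21 − (0.0562/2)·(−0.950) = +0.2367 V.
ΔG = −nFE = −(2)(96500)(+0.2367) J/mol = −45.7 kJ/mol.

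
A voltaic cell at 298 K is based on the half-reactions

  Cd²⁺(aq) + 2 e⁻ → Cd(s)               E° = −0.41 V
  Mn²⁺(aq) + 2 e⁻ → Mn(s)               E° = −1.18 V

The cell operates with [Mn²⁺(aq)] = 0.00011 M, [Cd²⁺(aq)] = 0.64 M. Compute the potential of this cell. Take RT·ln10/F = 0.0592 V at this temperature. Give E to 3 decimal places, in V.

+0.881 V

The Cd²⁺/Cd couple has the more positive E°, so it is the cathode; Mn²⁺/Mn is the anode.
E°cell = E°cat − E°an = −0.41 − (−1.18) = +0.77 V; n = 2.
The balanced reaction is Cd²⁺(aq) + Mn(s) → Cd(s) + Mn²⁺(aq), so Q = [Mn²⁺(aq)] / [Cd²⁺(aq)] = 0.000172 and log Q = −3.765.
By the Nernst equation, E = +0.77 − (0.0592/2)·(−3.765) = +0.881 V.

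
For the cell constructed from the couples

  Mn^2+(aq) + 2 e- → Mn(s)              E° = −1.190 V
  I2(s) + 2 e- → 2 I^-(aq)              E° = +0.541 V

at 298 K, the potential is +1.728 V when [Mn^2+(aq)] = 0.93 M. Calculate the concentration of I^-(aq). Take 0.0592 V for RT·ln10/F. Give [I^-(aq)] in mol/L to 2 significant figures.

1.2 M

With I₂/I⁻ at the cathode and Mn²⁺/Mn at the anode, E°cell = +0.541 − (−1.190) = +1.731 V (n = 2).
Rearranging E = E° − (0.0592/n)·log Q gives log Q = 2(+1.731 − (+1.728))/0.0592 = 0.101.
Balancing electrons gives I2(s) + Mn(s) → 2 I^-(aq) + Mn^2+(aq); thus Q = [I^-(aq)]^2·[Mn^2+(aq)].
Solving for the unknown gives log [I^-(aq)] = 0.066, so [I^-(aq)] ≈ 1.2 M.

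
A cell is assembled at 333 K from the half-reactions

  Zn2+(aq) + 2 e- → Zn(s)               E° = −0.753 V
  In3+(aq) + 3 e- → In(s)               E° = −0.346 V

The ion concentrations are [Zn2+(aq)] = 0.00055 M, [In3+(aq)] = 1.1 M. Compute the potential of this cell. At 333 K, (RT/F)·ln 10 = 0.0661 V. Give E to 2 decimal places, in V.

Since E°(In³⁺/In) > E°(Zn²⁺/Zn), In³⁺/In serves as the cathode.
The standard potential is −0.346 − (−0.753) = +0.407 V and the balanced reaction transfers n = 6 electrons.
Balancing gives 2 In3+(aq) + 3 Zn(s) → 2 In(s) + 3 Zn2+(aq); hence Q = [Zn2+(aq)]^3 / [In3+(aq)]^2 = 1.38×10^−10 (log Q = −9.862).
By the Nernst equation, E = +0.407 − (0.0661/6)·(−9.862) = +0.52 V.

+0.52 V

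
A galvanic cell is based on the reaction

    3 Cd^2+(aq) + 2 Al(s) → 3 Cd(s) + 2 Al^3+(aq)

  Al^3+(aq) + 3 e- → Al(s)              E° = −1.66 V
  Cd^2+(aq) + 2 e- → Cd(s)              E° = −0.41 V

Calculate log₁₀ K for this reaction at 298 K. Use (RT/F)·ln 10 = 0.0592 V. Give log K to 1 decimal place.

log K = 126.7

The Cd²⁺/Cd couple is reduced (cathode); E°cell = −0.41 − (−1.66) = +1.25 V with n = 6.
At equilibrium E = 0, so log K = nE°cell / 0.0592 = (6)(+1.25) / 0.0592 = 126.7.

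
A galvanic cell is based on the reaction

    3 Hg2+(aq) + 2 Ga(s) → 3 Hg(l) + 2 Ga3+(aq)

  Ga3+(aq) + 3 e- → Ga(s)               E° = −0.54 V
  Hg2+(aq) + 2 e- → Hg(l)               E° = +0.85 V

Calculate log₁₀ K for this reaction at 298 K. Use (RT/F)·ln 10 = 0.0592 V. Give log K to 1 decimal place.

The Hg²⁺/Hg couple is reduced (cathode); E°cell = +0.85 − (−0.54) = +1.39 V with n = 6.
At equilibrium E = 0, so log K = nE°cell / 0.0592 = (6)(+1.39) / 0.0592 = 140.9.

log K = 140.9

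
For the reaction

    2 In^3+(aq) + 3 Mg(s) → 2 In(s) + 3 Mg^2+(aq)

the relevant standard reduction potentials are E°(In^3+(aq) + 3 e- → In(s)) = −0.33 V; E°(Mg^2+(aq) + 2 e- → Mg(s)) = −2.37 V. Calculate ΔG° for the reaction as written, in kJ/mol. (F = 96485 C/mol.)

−1181 kJ/mol

In the reaction as written In^3+(aq) is reduced, so the In³⁺/In couple is the cathode and Mg²⁺/Mg is the anode.
E°cell = −0.33 − (−2.37) = +2.04 V; balancing electrons gives n = 6.
ΔG° = −nFE°cell = −(6)(96485)(+2.04) J/mol = −1181 kJ/mol.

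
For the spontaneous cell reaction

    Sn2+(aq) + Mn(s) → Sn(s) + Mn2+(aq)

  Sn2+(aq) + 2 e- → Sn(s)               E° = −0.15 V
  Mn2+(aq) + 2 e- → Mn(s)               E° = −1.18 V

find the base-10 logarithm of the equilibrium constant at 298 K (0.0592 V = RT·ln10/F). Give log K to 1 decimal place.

log K = 34.8

The Sn²⁺/Sn couple is reduced (cathode); E°cell = −0.15 − (−1.18) = +1.03 V with n = 2.
At equilibrium E = 0, so log K = nE°cell / 0.0592 = (2)(+1.03) / 0.0592 = 34.8.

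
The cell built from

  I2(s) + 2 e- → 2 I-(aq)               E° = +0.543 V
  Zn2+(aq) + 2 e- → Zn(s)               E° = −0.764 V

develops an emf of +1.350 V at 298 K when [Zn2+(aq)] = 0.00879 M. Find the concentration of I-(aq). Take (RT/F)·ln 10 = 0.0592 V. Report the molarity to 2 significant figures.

The I₂/I⁻ couple has the larger reduction potential, so it is the cathode: E°cell = +0.543 − (−0.764) = +1.307 V and n = 2.
Rearranging E = E° − (0.0592/n)·log Q gives log Q = 2(+1.307 − (+1.350))/0.0592 = −1.453.
Balancing electrons gives I2(s) + Zn(s) → 2 I-(aq) + Zn2+(aq); thus Q = [I-(aq)]^2·[Zn2+(aq)].
Isolating [I-(aq)] in Q = 10^{−1.453} yields log [I-(aq)] = 0.302, i.e. 2.0 M.

2.0 M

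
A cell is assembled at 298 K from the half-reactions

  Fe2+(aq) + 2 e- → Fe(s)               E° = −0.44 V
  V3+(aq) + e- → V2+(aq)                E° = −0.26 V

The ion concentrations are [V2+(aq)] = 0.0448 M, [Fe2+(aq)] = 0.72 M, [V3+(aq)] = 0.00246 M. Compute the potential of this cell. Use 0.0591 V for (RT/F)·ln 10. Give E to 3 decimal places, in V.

The V³⁺/V²⁺ couple has the more positive E°, so it is the cathode; Fe²⁺/Fe is the anode.
The standard potential is −0.26 − (−0.44) = +0.18 V and the balanced reaction transfers n = 2 electrons.
For the overall reaction 2 V3+(aq) + Fe(s) → 2 V2+(aq) + Fe2+(aq), Q = ([V2+(aq)]^2·[Fe2+(aq)]) / [V3+(aq)]^2 = 239, giving log Q = 2.378.
By the Nernst equation, E = +0.18 − (0.0591/2)·(2.378) = +0.110 V.

+0.110 V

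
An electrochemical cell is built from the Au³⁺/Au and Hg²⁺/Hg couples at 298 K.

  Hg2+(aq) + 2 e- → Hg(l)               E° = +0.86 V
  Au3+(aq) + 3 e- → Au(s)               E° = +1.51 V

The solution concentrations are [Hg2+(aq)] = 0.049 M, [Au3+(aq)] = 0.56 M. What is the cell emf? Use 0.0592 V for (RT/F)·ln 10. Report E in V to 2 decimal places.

+0.68 V

Au³⁺/Au is reduced (cathode, E° = +1.51 V) and Hg²⁺/Hg is oxidized (anode).
E°cell = +1.51 − (+0.86) = +0.65 V, with n = 6 electrons transferred.
Balancing gives 2 Au3+(aq) + 3 Hg(l) → 2 Au(s) + 3 Hg2+(aq); hence Q = [Hg2+(aq)]^3 / [Au3+(aq)]^2 = 0.000375 (log Q = −3.426).
Applying E = E° − (RT ln10/nF)·log Q gives +0.65 − (0.0592/6)(−3.426) = +0.68 V.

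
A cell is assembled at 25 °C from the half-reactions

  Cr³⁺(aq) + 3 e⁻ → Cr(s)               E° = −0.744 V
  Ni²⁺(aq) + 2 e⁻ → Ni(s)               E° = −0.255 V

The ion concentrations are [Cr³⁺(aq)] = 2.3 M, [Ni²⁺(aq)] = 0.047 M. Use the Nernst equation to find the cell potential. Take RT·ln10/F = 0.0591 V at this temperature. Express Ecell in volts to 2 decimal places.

The Ni²⁺/Ni couple has the more positive E°, so it is the cathode; Cr³⁺/Cr is the anode.
E°cell = E°cat − E°an = −0.255 − (−0.744) = +0.489 V; n = 6.
For the overall reaction 3 Ni²⁺(aq) + 2 Cr(s) → 3 Ni(s) + 2 Cr³⁺(aq), Q = [Cr³⁺(aq)]^2 / [Ni²⁺(aq)]^3 = 5.1×10^4, giving log Q = 4.707.
E = E° − (0.0591/n)·log Q = +0.489 − (0.0591/6)(4.707) = +0.44 V.

+0.44 V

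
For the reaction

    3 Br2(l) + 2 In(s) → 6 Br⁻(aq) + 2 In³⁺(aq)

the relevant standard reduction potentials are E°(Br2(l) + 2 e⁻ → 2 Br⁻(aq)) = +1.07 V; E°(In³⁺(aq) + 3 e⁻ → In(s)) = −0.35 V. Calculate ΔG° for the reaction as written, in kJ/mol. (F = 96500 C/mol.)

In the reaction as written Br2(l) is reduced, so the Br₂/Br⁻ couple is the cathode and In³⁺/In is the anode.
E°cell = +1.07 − (−0.35) = +1.42 V; balancing electrons gives n = 6.
ΔG° = −nFE°cell = −(6)(96500)(+1.42) J/mol = −822 kJ/mol.

−822 kJ/mol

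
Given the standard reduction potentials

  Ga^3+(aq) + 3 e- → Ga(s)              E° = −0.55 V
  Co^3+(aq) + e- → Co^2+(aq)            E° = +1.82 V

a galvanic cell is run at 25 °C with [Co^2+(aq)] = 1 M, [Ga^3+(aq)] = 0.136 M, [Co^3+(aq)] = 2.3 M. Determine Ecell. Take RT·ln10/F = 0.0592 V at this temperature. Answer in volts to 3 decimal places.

Co³⁺/Co²⁺ is reduced (cathode, E° = +1.82 V) and Ga³⁺/Ga is oxidized (anode).
E°cell = E°cat − E°an = +1.82 − (−0.55) = +2.37 V; n = 3.
The balanced reaction is 3 Co^3+(aq) + Ga(s) → 3 Co^2+(aq) + Ga^3+(aq), so Q = ([Co^2+(aq)]^3·[Ga^3+(aq)]) / [Co^3+(aq)]^3 = 0.0112 and log Q = −1.952.
E = E° − (0.0592/n)·log Q = +2.37 − (0.0592/3)(−1.952) = +2.409 V.

+2.409 V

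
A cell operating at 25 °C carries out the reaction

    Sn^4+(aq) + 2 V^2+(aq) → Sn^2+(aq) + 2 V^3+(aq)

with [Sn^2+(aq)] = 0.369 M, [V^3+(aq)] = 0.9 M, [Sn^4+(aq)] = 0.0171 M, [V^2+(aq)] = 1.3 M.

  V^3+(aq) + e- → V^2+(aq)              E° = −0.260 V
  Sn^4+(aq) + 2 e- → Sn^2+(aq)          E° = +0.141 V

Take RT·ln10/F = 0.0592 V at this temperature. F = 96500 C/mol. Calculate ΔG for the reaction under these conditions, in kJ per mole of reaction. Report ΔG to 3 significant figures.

The standard cell potential is +0.141 − (−0.260) = +0.401 V, with n = 2 electrons in the balanced equation.
Q = ([Sn^2+(aq)]·[V^3+(aq)]^2) / ([Sn^4+(aq)]·[V^2+(aq)]^2) = 10.3, so log Q = 1.015 and E = +0.401 − (0.0592/2)(1.015) = +0.3710 V.
ΔG = −nFE = −(2)(96500)(+0.3710) J/mol = −71.6 kJ/mol.

−71.6 kJ/mol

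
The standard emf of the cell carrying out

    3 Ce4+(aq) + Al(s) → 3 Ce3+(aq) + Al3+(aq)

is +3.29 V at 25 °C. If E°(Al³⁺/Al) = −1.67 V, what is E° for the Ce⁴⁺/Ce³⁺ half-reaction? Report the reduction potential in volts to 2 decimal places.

+1.62 V

In the reaction as written the Ce⁴⁺/Ce³⁺ couple is reduced (cathode) and Al³⁺/Al is oxidized (anode), so E°cell = E°(Ce⁴⁺/Ce³⁺) − E°(Al³⁺/Al).
E°(Ce⁴⁺/Ce³⁺) = E°cell + E°(anode) = +3.29 + (−1.67) = +1.62 V.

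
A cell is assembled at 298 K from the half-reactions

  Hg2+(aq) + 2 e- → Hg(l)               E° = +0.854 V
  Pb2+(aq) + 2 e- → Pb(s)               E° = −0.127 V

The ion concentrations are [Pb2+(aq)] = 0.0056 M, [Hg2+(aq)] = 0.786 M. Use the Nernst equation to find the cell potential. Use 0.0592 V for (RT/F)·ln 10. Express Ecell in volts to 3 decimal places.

The Hg²⁺/Hg couple has the more positive E°, so it is the cathode; Pb²⁺/Pb is the anode.
E°cell = E°cat − E°an = +0.854 − (−0.127) = +0.981 V; n = 2.
For the overall reaction Hg2+(aq) + Pb(s) → Hg(l) + Pb2+(aq), Q = [Pb2+(aq)] / [Hg2+(aq)] = 0.00712, giving log Q = −2.147.
Applying E = E° − (RT ln10/nF)·log Q gives +0.981 − (0.0592/2)(−2.147) = +1.045 V.

+1.045 V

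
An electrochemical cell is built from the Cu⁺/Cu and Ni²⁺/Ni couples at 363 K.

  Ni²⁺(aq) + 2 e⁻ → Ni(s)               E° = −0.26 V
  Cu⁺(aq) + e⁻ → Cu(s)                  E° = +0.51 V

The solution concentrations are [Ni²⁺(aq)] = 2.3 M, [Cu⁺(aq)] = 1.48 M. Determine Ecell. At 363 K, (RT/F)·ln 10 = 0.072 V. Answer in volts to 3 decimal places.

+0.769 V

The Cu⁺/Cu couple has the more positive E°, so it is the cathode; Ni²⁺/Ni is the anode.
The standard potential is +0.51 − (−0.26) = +0.77 V and the balanced reaction transfers n = 2 electrons.
Balancing gives 2 Cu⁺(aq) + Ni(s) → 2 Cu(s) + Ni²⁺(aq); hence Q = [Ni²⁺(aq)] / [Cu⁺(aq)]^2 = 1.05 (log Q = 0.021).
Applying E = E° − (RT ln10/nF)·log Q gives +0.77 − (0.072/2)(0.021) = +0.769 V.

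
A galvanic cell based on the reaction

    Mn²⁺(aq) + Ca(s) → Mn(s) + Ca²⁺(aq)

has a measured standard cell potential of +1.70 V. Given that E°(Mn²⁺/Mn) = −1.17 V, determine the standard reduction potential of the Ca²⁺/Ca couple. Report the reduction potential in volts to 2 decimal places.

In the reaction as written the Mn²⁺/Mn couple is reduced (cathode) and Ca²⁺/Ca is oxidized (anode), so E°cell = E°(Mn²⁺/Mn) − E°(Ca²⁺/Ca).
E°(Ca²⁺/Ca) = E°(cathode) − E°cell = −1.17 − (+1.70) = −2.87 V.

−2.87 V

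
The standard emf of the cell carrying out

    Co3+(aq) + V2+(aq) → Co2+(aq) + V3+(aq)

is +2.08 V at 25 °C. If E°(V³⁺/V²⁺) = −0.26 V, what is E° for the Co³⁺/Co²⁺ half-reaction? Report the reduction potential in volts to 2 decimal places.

+1.82 V

In the reaction as written the Co³⁺/Co²⁺ couple is reduced (cathode) and V³⁺/V²⁺ is oxidized (anode), so E°cell = E°(Co³⁺/Co²⁺) − E°(V³⁺/V²⁺).
E°(Co³⁺/Co²⁺) = E°cell + E°(anode) = +2.08 + (−0.26) = +1.82 V.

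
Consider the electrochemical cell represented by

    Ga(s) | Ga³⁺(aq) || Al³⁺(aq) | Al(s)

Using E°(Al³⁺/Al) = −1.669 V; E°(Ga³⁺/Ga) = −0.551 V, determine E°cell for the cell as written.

−1.118 V

By convention the left-hand electrode in cell notation is the anode (oxidation) and the right-hand electrode is the cathode (reduction).
E°cell = E°(right) − E°(left) = −1.669 − (−0.551) = −1.118 V.
The negative sign shows that, as written, the cell would require an external voltage to drive the reaction.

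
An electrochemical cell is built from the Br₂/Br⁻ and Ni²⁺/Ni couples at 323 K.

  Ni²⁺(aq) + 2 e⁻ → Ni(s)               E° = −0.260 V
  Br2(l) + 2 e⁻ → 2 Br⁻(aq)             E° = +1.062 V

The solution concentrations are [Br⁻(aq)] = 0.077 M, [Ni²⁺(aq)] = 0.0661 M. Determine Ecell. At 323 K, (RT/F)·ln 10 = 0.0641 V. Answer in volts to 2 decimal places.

Since E°(Br₂/Br⁻) > E°(Ni²⁺/Ni), Br₂/Br⁻ serves as the cathode.
E°cell = +1.062 − (−0.260) = +1.322 V, with n = 2 electrons transferred.
For the overall reaction Br2(l) + Ni(s) → 2 Br⁻(aq) + Ni²⁺(aq), Q = [Br⁻(aq)]^2·[Ni²⁺(aq)] = 0.000392, giving log Q = −3.407.
By the Nernst equation, E = +1.322 − (0.0641/2)·(−3.407) = +1.43 V.

+1.43 V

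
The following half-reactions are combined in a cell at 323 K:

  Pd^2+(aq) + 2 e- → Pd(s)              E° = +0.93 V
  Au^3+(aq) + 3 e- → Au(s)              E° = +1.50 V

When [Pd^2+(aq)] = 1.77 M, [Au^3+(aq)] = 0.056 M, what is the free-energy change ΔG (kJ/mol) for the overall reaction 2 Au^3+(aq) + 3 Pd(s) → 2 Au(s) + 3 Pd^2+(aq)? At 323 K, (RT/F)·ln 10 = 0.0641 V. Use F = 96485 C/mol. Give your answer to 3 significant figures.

−310 kJ/mol

E°cell = +1.50 − (+0.93) = +0.57 V; the balanced reaction transfers n = 6 electrons.
Q = [Pd^2+(aq)]^3 / [Au^3+(aq)]^2 = 1.77×10^3, so log Q = 3.248 and E = +0.57 − (0.0641/6)(3.248) = +0.5353 V.
Then ΔG = −nFE = −6 × 96485 × +0.5353 J/mol = −310 kJ/mol.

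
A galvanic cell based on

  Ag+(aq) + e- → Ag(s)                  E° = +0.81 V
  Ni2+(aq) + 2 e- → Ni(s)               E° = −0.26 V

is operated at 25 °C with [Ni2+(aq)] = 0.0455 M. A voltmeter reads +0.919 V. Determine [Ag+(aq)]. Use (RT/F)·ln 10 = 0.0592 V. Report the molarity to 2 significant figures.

With Ag⁺/Ag at the cathode and Ni²⁺/Ni at the anode, E°cell = +0.81 − (−0.26) = +1.07 V (n = 2).
Since E = E° − (0.0592/n)·log Q, log Q = n(E° − E)/0.0592 = 5.101.
The balanced reaction is 2 Ag+(aq) + Ni(s) → 2 Ag(s) + Ni2+(aq), so Q = [Ni2+(aq)] / [Ag+(aq)]^2.
Substituting the known concentrations and solving, log [Ag+(aq)] = −3.221 and [Ag+(aq)] = 0.00060 M.

0.00060 M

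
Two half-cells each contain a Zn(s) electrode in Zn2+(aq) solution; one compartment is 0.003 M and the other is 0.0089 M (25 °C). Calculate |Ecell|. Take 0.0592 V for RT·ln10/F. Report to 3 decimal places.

0.014 V

For a concentration cell E°cell = 0, since both electrodes use the same couple.
The compartment with the higher Zn2+(aq) concentration (0.0089 M) acts as the cathode; ions are reduced there and produced at the dilute (0.003 M) anode.
With n = 2, Ecell = −(0.0592/2)·log([dilute]/[conc]) = −(0.0592/2)·log(0.003/0.0089) = +0.014 V.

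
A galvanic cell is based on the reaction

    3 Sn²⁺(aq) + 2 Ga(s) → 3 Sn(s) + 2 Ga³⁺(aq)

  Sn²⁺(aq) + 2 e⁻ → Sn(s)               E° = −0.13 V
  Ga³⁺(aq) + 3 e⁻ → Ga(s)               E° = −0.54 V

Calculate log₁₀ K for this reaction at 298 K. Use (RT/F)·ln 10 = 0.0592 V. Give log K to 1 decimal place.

log K = 41.6

The Sn²⁺/Sn couple is reduced (cathode); E°cell = −0.13 − (−0.54) = +0.41 V with n = 6.
At equilibrium E = 0, so log K = nE°cell / 0.0592 = (6)(+0.41) / 0.0592 = 41.6.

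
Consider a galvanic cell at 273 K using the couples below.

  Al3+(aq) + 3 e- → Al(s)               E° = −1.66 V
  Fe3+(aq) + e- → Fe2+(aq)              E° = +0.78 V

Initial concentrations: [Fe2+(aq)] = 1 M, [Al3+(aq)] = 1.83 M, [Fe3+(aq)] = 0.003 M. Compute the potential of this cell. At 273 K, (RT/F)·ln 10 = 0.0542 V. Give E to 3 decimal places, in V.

Fe³⁺/Fe²⁺ is reduced (cathode, E° = +0.78 V) and Al³⁺/Al is oxidized (anode).
E°cell = E°cat − E°an = +0.78 − (−1.66) = +2.44 V; n = 3.
For the overall reaction 3 Fe3+(aq) + Al(s) → 3 Fe2+(aq) + Al3+(aq), Q = ([Fe2+(aq)]^3·[Al3+(aq)]) / [Fe3+(aq)]^3 = 6.78×10^7, giving log Q = 7.831.
E = E° − (0.0542/n)·log Q = +2.44 − (0.0542/3)(7.831) = +2.299 V.

+2.299 V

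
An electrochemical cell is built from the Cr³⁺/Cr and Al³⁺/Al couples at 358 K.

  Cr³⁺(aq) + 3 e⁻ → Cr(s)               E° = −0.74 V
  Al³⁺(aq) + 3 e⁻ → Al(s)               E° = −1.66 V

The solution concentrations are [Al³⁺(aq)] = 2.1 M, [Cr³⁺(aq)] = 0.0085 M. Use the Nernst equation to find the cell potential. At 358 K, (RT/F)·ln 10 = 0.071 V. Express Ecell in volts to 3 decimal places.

The Cr³⁺/Cr couple has the more positive E°, so it is the cathode; Al³⁺/Al is the anode.
The standard potential is −0.74 − (−1.66) = +0.92 V and the balanced reaction transfers n = 3 electrons.
For the overall reaction Cr³⁺(aq) + Al(s) → Cr(s) + Al³⁺(aq), Q = [Al³⁺(aq)] / [Cr³⁺(aq)] = 247, giving log Q = 2.393.
Applying E = E° − (RT ln10/nF)·log Q gives +0.92 − (0.071/3)(2.393) = +0.863 V.

+0.863 V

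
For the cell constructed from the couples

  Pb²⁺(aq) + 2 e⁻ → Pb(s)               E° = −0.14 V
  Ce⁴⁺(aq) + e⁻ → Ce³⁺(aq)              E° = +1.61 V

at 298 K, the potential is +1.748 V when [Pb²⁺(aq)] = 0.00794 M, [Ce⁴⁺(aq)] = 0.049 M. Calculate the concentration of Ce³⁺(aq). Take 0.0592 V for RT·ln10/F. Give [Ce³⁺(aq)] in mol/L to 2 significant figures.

The Ce⁴⁺/Ce³⁺ couple has the larger reduction potential, so it is the cathode: E°cell = +1.61 − (−0.14) = +1.75 V and n = 2.
Since E = E° − (0.0592/n)·log Q, log Q = n(E° − E)/0.0592 = 0.068.
For 2 Ce⁴⁺(aq) + Pb(s) → 2 Ce³⁺(aq) + Pb²⁺(aq), the reaction quotient is Q = ([Ce³⁺(aq)]^2·[Pb²⁺(aq)]) / [Ce⁴⁺(aq)]^2.
Substituting the known concentrations and solving, log [Ce³⁺(aq)] = −0.226 and [Ce³⁺(aq)] = 0.59 M.

0.59 M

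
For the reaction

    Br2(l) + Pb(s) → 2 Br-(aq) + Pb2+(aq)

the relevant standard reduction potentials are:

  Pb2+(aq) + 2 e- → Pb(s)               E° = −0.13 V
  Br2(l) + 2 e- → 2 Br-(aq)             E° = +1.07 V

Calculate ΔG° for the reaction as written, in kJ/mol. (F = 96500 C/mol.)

−232 kJ/mol

In the reaction as written Br2(l) is reduced, so the Br₂/Br⁻ couple is the cathode and Pb²⁺/Pb is the anode.
E°cell = +1.07 − (−0.13) = +1.20 V; balancing electrons gives n = 2.
ΔG° = −nFE°cell = −(2)(96500)(+1.20) J/mol = −232 kJ/mol.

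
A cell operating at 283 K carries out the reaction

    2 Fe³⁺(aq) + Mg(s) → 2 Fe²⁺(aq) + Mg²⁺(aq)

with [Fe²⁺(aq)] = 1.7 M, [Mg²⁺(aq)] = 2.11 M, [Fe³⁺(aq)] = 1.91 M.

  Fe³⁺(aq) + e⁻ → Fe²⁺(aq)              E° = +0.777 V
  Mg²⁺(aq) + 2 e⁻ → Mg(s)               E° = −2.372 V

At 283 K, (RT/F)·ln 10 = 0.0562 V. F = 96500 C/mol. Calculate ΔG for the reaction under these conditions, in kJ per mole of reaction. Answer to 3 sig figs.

E°cell = +0.777 − (−2.372) = +3.149 V; the balanced reaction transfers n = 2 electrons.
Here Q = ([Fe²⁺(aq)]^2·[Mg²⁺(aq)]) / [Fe³⁺(aq)]^2 = 1.67 (log Q = 0.223), giving E = +3.149 − (0.0562/2)·(0.223) = +3.1427 V.
ΔG = −nFE = −(2)(96500)(+3.1427) J/mol = −607 kJ/mol.

−607 kJ/mol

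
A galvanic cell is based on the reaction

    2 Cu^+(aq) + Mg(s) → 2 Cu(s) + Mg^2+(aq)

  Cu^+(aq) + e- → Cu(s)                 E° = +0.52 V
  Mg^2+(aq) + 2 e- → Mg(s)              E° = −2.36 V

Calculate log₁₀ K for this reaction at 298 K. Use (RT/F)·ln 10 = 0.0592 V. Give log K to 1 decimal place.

The Cu⁺/Cu couple is reduced (cathode); E°cell = +0.52 − (−2.36) = +2.88 V with n = 2.
At equilibrium E = 0, so log K = nE°cell / 0.0592 = (2)(+2.88) / 0.0592 = 97.3.

log K = 97.3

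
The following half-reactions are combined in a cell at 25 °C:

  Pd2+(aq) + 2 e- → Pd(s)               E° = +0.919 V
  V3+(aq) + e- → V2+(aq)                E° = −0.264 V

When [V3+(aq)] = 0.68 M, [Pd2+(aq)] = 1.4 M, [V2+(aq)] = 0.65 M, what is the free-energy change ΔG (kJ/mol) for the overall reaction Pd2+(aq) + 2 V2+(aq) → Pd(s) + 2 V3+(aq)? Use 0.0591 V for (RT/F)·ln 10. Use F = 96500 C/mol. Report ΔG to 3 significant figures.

−229 kJ/mol

The standard cell potential is +0.919 − (−0.264) = +1.183 V, with n = 2 electrons in the balanced equation.
The reaction quotient is [V3+(aq)]^2 / ([Pd2+(aq)]·[V2+(aq)]^2) = 0.782; by Nernst, E = +1.183 − (0.0591/2)(−0.107) = +1.1862 V.
Then ΔG = −nFE = −2 × 96500 × +1.1862 J/mol = −229 kJ/mol.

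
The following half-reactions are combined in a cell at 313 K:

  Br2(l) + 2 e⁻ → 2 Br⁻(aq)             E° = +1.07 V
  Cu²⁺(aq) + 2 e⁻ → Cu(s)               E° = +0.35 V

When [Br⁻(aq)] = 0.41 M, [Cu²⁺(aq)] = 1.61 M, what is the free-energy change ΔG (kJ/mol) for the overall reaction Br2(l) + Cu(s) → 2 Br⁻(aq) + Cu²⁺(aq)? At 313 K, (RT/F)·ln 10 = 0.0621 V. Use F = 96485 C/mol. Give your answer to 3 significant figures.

The standard cell potential is +1.07 − (+0.35) = +0.72 V, with n = 2 electrons in the balanced equation.
The reaction quotient is [Br⁻(aq)]^2·[Cu²⁺(aq)] = 0.271; by Nernst, E = +0.72 − (0.0621/2)(−0.568) = +0.7376 V.
ΔG = −nFE = −(2)(96485)(+0.7376) J/mol = −142 kJ/mol.

−142 kJ/mol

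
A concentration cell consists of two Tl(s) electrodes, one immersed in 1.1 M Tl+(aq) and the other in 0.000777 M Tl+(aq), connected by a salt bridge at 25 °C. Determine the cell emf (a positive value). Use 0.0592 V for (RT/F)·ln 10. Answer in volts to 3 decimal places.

0.187 V

For a concentration cell E°cell = 0, since both electrodes use the same couple.
The compartment with the higher Tl+(aq) concentration (1.1 M) acts as the cathode; ions are reduced there and produced at the dilute (0.000777 M) anode.
With n = 1, Ecell = −(0.0592/1)·log([dilute]/[conc]) = −(0.0592/1)·log(0.000777/1.1) = +0.187 V.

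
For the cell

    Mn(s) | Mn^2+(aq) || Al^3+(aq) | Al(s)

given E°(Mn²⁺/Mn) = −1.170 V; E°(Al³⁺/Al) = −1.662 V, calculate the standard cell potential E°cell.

−0.492 V

By convention the left-hand electrode in cell notation is the anode (oxidation) and the right-hand electrode is the cathode (reduction).
E°cell = E°(right) − E°(left) = −1.662 − (−1.170) = −0.492 V.
The negative sign shows that, as written, the cell would require an external voltage to drive the reaction.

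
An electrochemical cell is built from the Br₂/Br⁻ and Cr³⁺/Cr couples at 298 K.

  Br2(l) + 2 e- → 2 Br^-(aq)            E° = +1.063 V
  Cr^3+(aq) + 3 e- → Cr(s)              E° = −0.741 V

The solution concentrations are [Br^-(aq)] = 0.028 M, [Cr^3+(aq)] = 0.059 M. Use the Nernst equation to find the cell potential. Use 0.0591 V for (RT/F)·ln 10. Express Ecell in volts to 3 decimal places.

Since E°(Br₂/Br⁻) > E°(Cr³⁺/Cr), Br₂/Br⁻ serves as the cathode.
E°cell = +1.063 − (−0.741) = +1.804 V, with n = 6 electrons transferred.
The balanced reaction is 3 Br2(l) + 2 Cr(s) → 6 Br^-(aq) + 2 Cr^3+(aq), so Q = [Br^-(aq)]^6·[Cr^3+(aq)]^2 = 1.68×10^−12 and log Q = −11.775.
E = E° − (0.0591/n)·log Q = +1.804 − (0.0591/6)(−11.775) = +1.920 V.

+1.920 V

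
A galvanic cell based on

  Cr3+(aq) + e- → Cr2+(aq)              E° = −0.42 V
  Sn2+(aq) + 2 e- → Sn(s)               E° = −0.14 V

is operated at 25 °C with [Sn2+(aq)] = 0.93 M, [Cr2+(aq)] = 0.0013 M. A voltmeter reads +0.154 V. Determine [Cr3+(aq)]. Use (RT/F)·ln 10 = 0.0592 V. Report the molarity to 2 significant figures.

The Sn²⁺/Sn couple has the larger reduction potential, so it is the cathode: E°cell = −0.14 − (−0.42) = +0.28 V and n = 2.
From the Nernst equation, log Q = n(E° − E)/0.0592 = 2·(+0.28 − (+0.154))/0.0592 = 4.257.
Balancing electrons gives Sn2+(aq) + 2 Cr2+(aq) → Sn(s) + 2 Cr3+(aq); thus Q = [Cr3+(aq)]^2 / ([Sn2+(aq)]·[Cr2+(aq)]^2).
Solving for the unknown gives log [Cr3+(aq)] = −0.773, so [Cr3+(aq)] ≈ 0.17 M.

0.17 M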